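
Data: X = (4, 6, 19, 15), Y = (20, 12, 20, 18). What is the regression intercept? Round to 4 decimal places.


a = ybar - b*xbar, where b = sum((xi-xbar)(yi-ybar)) / sum((xi-xbar)^2)
n = 4, xbar = 44/4 = 11, ybar = 70/4 = 17.5
Sxy = sum((xi-xbar)(yi-ybar)) = 32
Sxx = sum((xi-xbar)^2) = 154
b = Sxy / Sxx = 16/77 ≈ 0.207792
a = 17.5 - 0.207792 * 11 = 213/14 ≈ 15.214286

15.2143


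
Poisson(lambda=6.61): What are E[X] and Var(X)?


E[X] = Var(X) = lambda = 6.61

6.61, 6.61


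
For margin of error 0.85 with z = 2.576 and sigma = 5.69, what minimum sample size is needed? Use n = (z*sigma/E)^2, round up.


z*sigma/E = 2.576 * 5.69 / 0.85 ≈ 17.244047
(z*sigma/E)^2 ≈ 297.357159
round up: n = 298

298


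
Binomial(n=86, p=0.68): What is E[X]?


E[X] = n*p = 86 * 0.68 = 58.48

58.48


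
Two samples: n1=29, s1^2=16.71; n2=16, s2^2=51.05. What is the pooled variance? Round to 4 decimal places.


sp^2 = ((n1-1)*s1^2 + (n2-1)*s2^2)/(n1+n2-2)
(n1-1)*s1^2 = 28 * 16.71 = 467.88
(n2-1)*s2^2 = 15 * 51.05 = 765.75
numerator = 467.88 + 765.75 = 1233.63
n1+n2-2 = 43
sp^2 = 1233.63 / 43 = 123363/4300 ≈ 28.689070

28.6891


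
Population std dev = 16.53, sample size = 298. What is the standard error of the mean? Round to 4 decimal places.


SE = sigma / sqrt(n)
sqrt(298) ≈ 17.262677
SE = 16.53 / 17.262677 ≈ 0.957557

0.9576


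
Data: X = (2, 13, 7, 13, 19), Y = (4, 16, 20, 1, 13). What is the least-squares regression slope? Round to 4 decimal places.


b = sum((xi-xbar)(yi-ybar)) / sum((xi-xbar)^2)
n = 5, xbar = 54/5 = 10.8, ybar = 54/5 = 10.8
Sxy = sum((xi-xbar)(yi-ybar)) = 32.8
Sxx = sum((xi-xbar)^2) = 168.8
b = Sxy / Sxx = 41/211 ≈ 0.194313

0.1943


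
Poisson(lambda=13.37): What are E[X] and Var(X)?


E[X] = Var(X) = lambda = 13.37

13.37, 13.37


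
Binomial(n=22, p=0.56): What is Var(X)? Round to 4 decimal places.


Var = n*p*(1-p) = 22 * 0.56 * 0.44 = 5.4208

5.4208


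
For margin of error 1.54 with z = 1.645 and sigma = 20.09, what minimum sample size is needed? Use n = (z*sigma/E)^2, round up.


z*sigma/E = 1.645 * 20.09 / 1.54 = 94423/4400 ≈ 21.459773
(z*sigma/E)^2 ≈ 460.521846
round up: n = 461

461


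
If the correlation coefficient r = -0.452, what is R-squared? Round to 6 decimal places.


R^2 = r^2 = (-0.452)^2 = 0.204304

0.204304


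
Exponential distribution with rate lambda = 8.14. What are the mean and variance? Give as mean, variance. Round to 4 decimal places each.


mean = 1/lam, var = 1/lam^2
mean = 1 / 8.14 = 50/407 ≈ 0.122850
lam^2 = 8.14^2 = 66.2596
var = 1 / 66.2596 ≈ 0.015092

0.1229, 0.0151


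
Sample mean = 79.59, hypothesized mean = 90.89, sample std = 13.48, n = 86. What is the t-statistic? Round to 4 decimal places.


t = (xbar - mu0) / (s/sqrt(n))
xbar - mu0 = 79.59 - 90.89 = -11.3
sqrt(86) ≈ 9.27361850
s/sqrt(n) = 13.48 / 9.27361850 ≈ 1.45358578
t = -11.3 / 1.45358578 ≈ -7.773879

-7.7739


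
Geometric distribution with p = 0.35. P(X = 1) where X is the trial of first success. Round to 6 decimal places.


P = (1-p)^(k-1) * p
(1-p)^(k-1) = 0.65^0 = 1
P = 1 * 0.35 = 0.35

0.350000


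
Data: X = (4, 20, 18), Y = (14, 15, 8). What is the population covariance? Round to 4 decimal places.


Cov = (1/n)*sum((xi-xbar)(yi-ybar))
n = 3, xbar = 42/3 = 14, ybar = 37/3 ≈ 12.333333
sum((xi-xbar)(yi-ybar)) = -18
Cov = -18 / 3 = -6

-6.0000


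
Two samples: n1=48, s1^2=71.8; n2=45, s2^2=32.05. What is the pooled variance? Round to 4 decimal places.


sp^2 = ((n1-1)*s1^2 + (n2-1)*s2^2)/(n1+n2-2)
(n1-1)*s1^2 = 47 * 71.8 = 3374.6
(n2-1)*s2^2 = 44 * 32.05 = 1410.2
numerator = 3374.6 + 1410.2 = 4784.8
n1+n2-2 = 91
sp^2 = 4784.8 / 91 = 23924/455 ≈ 52.580220

52.5802


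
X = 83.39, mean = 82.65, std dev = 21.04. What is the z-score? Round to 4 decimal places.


z = (X - mu) / sigma
X - mu = 83.39 - 82.65 = 0.74
z = 0.74 / 21.04 = 37/1052 ≈ 0.035171

0.0352


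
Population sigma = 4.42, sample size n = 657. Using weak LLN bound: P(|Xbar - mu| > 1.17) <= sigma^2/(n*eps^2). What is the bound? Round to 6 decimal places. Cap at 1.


bound = min(1, sigma^2/(n*eps^2))
sigma^2 = 4.42^2 = 19.5364
n*eps^2 = 657 * 1.17^2 = 657 * 1.3689 = 899.3673
sigma^2/(n*eps^2) = 19.5364 / 899.3673 ≈ 0.02172238

0.021722


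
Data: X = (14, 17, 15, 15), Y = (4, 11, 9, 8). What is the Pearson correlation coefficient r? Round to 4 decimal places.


r = sum((xi-xbar)(yi-ybar)) / sqrt(sum((xi-xbar)^2) * sum((yi-ybar)^2))
n = 4, xbar = 61/4 = 15.25, ybar = 32/4 = 8
Sxy = sum((xi-xbar)(yi-ybar)) = 10
Sxx = sum((xi-xbar)^2) = 4.75
Syy = sum((yi-ybar)^2) = 26
sqrt(Sxx*Syy) ≈ 11.113055
r = Sxy / sqrt(Sxx*Syy) = 10 / 11.113055 ≈ 0.899843

0.8998


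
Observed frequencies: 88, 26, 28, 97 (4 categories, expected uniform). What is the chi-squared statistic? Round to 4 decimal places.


chi2 = sum((O-E)^2/E), E = total/4
total = 239, E = 239/4 = 59.75
(88 - 59.75)^2 / 59.75 = 798.0625 / 59.75 = 12769/956 ≈ 13.356695
(26 - 59.75)^2 / 59.75 = 1139.0625 / 59.75 = 18225/956 ≈ 19.063808
(28 - 59.75)^2 / 59.75 = 1008.0625 / 59.75 = 16129/956 ≈ 16.871339
(97 - 59.75)^2 / 59.75 = 1387.5625 / 59.75 = 22201/956 ≈ 23.222803
chi2 = 17331/239 ≈ 72.514644

72.5146


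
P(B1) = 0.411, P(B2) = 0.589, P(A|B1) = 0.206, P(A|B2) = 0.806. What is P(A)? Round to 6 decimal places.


P(A) = P(A|B1)*P(B1) + P(A|B2)*P(B2)
P(A|B1)*P(B1) = 0.206 * 0.411 = 0.084666
P(A|B2)*P(B2) = 0.806 * 0.589 = 0.474734
P(A) = 0.084666 + 0.474734 = 0.5594

0.559400


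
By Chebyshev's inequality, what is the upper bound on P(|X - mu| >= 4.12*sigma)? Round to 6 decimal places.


P <= 1/k^2
k^2 = 4.12^2 = 16.9744
1/k^2 = 1 / 16.9744 ≈ 0.05891224

0.058912


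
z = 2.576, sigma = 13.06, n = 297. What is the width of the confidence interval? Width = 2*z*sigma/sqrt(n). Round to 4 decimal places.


width = 2*z*sigma/sqrt(n)
2*z*sigma = 2 * 2.576 * 13.06 = 67.28512
sqrt(297) ≈ 17.233688
width = 67.28512 / 17.233688 ≈ 3.904279

3.9043


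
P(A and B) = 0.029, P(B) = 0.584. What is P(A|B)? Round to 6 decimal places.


P(A|B) = P(A and B) / P(B) = 0.029 / 0.584 = 29/584 ≈ 0.04965753

0.049658


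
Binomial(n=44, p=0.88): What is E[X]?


E[X] = n*p = 44 * 0.88 = 38.72

38.72


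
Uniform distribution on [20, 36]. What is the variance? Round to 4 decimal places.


Var = (b-a)^2 / 12
(b-a)^2 = (36 - 20)^2 = 256
Var = 256/12 ≈ 21.333333

21.3333


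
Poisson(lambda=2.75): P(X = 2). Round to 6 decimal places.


P = e^(-lam) * lam^k / k!
e^(-2.75) ≈ 0.06392786
lam^k = 2.75^2 = 7.5625
k! = 2! = 2
P = 0.06392786 * 7.5625 / 2 ≈ 0.241727

0.241727


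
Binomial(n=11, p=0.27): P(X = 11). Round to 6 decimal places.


P = C(n,k) * p^k * (1-p)^(n-k)
C(11,11) = 1
p^k = 0.27^11 ≈ 0.0000005559061
(1-p)^(n-k) = 0.73^0 = 1
P = 1 * 0.0000005559061 * 1 ≈ 0.000001

0.000001


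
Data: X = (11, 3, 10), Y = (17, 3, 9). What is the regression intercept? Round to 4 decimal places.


a = ybar - b*xbar, where b = sum((xi-xbar)(yi-ybar)) / sum((xi-xbar)^2)
n = 3, xbar = 24/3 = 8, ybar = 29/3 ≈ 9.666667
Sxy = sum((xi-xbar)(yi-ybar)) = 54
Sxx = sum((xi-xbar)^2) = 38
b = Sxy / Sxx = 27/19 ≈ 1.421053
a = 9.666667 - 1.421053 * 8 = -97/57 ≈ -1.701754

-1.7018


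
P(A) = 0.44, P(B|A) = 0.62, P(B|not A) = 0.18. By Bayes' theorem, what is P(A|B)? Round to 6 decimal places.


P(A|B) = P(B|A)*P(A) / P(B), P(B) = P(B|A)*P(A) + P(B|not A)*P(not A)
P(B|A)*P(A) = 0.62 * 0.44 = 0.2728
P(B|not A)*P(not A) = 0.18 * 0.56 = 0.1008
P(B) = 0.2728 + 0.1008 = 0.3736
P(A|B) = 0.2728 / 0.3736 = 341/467 ≈ 0.73019272

0.730193


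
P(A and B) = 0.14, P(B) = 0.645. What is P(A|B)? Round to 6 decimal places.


P(A|B) = P(A and B) / P(B) = 0.14 / 0.645 = 28/129 ≈ 0.21705426

0.217054


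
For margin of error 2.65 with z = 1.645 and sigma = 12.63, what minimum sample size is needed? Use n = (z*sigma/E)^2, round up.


z*sigma/E = 1.645 * 12.63 / 2.65 ≈ 7.840132
(z*sigma/E)^2 ≈ 61.467671
round up: n = 62

62


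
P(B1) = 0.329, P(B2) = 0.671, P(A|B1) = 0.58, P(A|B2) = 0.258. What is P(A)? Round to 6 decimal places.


P(A) = P(A|B1)*P(B1) + P(A|B2)*P(B2)
P(A|B1)*P(B1) = 0.58 * 0.329 = 0.19082
P(A|B2)*P(B2) = 0.258 * 0.671 = 0.173118
P(A) = 0.19082 + 0.173118 = 0.363938

0.363938


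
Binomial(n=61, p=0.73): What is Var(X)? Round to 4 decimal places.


Var = n*p*(1-p) = 61 * 0.73 * 0.27 = 12.0231

12.0231


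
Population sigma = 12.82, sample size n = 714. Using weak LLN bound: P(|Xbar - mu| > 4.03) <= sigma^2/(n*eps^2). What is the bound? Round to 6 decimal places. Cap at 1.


bound = min(1, sigma^2/(n*eps^2))
sigma^2 = 12.82^2 = 164.3524
n*eps^2 = 714 * 4.03^2 = 714 * 16.2409 = 11596.0026
sigma^2/(n*eps^2) = 164.3524 / 11596.0026 ≈ 0.01417319

0.014173


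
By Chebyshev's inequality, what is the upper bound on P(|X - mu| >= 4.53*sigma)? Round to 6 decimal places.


P <= 1/k^2
k^2 = 4.53^2 = 20.5209
1/k^2 = 1 / 20.5209 ≈ 0.04873081

0.048731


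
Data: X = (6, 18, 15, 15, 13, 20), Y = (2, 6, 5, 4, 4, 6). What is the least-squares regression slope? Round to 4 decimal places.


b = sum((xi-xbar)(yi-ybar)) / sum((xi-xbar)^2)
n = 6, xbar = 87/6 = 14.5, ybar = 27/6 = 4.5
Sxy = sum((xi-xbar)(yi-ybar)) = 35.5
Sxx = sum((xi-xbar)^2) = 117.5
b = Sxy / Sxx = 71/235 ≈ 0.302128

0.3021


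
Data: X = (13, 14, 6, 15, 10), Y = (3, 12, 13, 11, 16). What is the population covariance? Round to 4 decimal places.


Cov = (1/n)*sum((xi-xbar)(yi-ybar))
n = 5, xbar = 58/5 = 11.6, ybar = 55/5 = 11
sum((xi-xbar)(yi-ybar)) = -28
Cov = -28 / 5 = -5.6

-5.6000


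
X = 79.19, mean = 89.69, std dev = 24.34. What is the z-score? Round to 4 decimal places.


z = (X - mu) / sigma
X - mu = 79.19 - 89.69 = -10.5
z = -10.5 / 24.34 = -525/1217 ≈ -0.431389

-0.4314


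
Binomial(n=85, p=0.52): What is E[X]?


E[X] = n*p = 85 * 0.52 = 44.2

44.2


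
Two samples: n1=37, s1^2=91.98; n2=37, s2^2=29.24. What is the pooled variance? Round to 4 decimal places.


sp^2 = ((n1-1)*s1^2 + (n2-1)*s2^2)/(n1+n2-2)
(n1-1)*s1^2 = 36 * 91.98 = 3311.28
(n2-1)*s2^2 = 36 * 29.24 = 1052.64
numerator = 3311.28 + 1052.64 = 4363.92
n1+n2-2 = 72
sp^2 = 4363.92 / 72 = 60.61

60.6100


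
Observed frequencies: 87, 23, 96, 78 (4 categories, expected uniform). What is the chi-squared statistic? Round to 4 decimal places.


chi2 = sum((O-E)^2/E), E = total/4
total = 284, E = 284/4 = 71
(87 - 71)^2 / 71 = 256 / 71 = 256/71 ≈ 3.605634
(23 - 71)^2 / 71 = 2304 / 71 = 2304/71 ≈ 32.450704
(96 - 71)^2 / 71 = 625 / 71 = 625/71 ≈ 8.802817
(78 - 71)^2 / 71 = 49 / 71 = 49/71 ≈ 0.690141
chi2 = 3234/71 ≈ 45.549296

45.5493


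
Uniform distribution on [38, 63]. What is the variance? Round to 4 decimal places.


Var = (b-a)^2 / 12
(b-a)^2 = (63 - 38)^2 = 625
Var = 625/12 ≈ 52.083333

52.0833


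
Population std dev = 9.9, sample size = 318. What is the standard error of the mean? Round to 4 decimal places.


SE = sigma / sqrt(n)
sqrt(318) ≈ 17.832555
SE = 9.9 / 17.832555 ≈ 0.555164

0.5552


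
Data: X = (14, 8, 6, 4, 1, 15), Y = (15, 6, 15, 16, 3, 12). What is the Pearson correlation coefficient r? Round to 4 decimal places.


r = sum((xi-xbar)(yi-ybar)) / sqrt(sum((xi-xbar)^2) * sum((yi-ybar)^2))
n = 6, xbar = 48/6 = 8, ybar = 67/6 ≈ 11.166667
Sxy = sum((xi-xbar)(yi-ybar)) = 59
Sxx = sum((xi-xbar)^2) = 154
Syy = sum((yi-ybar)^2) = 881/6 ≈ 146.833333
sqrt(Sxx*Syy) ≈ 150.373978
r = Sxy / sqrt(Sxx*Syy) = 59 / 150.373978 ≈ 0.392355

0.3924


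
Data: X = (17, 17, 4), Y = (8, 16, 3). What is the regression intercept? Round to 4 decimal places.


a = ybar - b*xbar, where b = sum((xi-xbar)(yi-ybar)) / sum((xi-xbar)^2)
n = 3, xbar = 38/3 ≈ 12.666667, ybar = 27/3 = 9
Sxy = sum((xi-xbar)(yi-ybar)) = 78
Sxx = sum((xi-xbar)^2) = 338/3 ≈ 112.666667
b = Sxy / Sxx = 9/13 ≈ 0.692308
a = 9 - 0.692308 * 12.666667 = 3/13 ≈ 0.230769

0.2308


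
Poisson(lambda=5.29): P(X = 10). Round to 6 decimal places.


P = e^(-lam) * lam^k / k!
e^(-5.29) ≈ 0.005041760
lam^k = 5.29^10 ≈ 17161558.313346
k! = 10! = 3628800
P = 0.005041760 * 17161558.313346 / 3628800 ≈ 0.023844

0.023844


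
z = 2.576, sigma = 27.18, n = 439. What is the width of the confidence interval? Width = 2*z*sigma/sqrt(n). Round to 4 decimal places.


width = 2*z*sigma/sqrt(n)
2*z*sigma = 2 * 2.576 * 27.18 = 140.03136
sqrt(439) ≈ 20.952327
width = 140.03136 / 20.952327 ≈ 6.683332

6.6833


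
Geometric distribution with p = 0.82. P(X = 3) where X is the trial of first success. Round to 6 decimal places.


P = (1-p)^(k-1) * p
(1-p)^(k-1) = 0.18^2 = 0.0324
P = 0.0324 * 0.82 = 0.026568

0.026568


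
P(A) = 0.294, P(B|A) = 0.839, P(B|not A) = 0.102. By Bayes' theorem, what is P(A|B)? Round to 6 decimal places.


P(A|B) = P(B|A)*P(A) / P(B), P(B) = P(B|A)*P(A) + P(B|not A)*P(not A)
P(B|A)*P(A) = 0.839 * 0.294 = 0.246666
P(B|not A)*P(not A) = 0.102 * 0.706 = 0.072012
P(B) = 0.246666 + 0.072012 = 0.318678
P(A|B) = 0.246666 / 0.318678 ≈ 0.77402896

0.774029


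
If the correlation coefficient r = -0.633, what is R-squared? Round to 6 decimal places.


R^2 = r^2 = (-0.633)^2 = 0.400689

0.400689


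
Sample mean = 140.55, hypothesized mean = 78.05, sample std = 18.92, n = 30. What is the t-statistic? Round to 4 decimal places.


t = (xbar - mu0) / (s/sqrt(n))
xbar - mu0 = 140.55 - 78.05 = 62.5
sqrt(30) ≈ 5.47722558
s/sqrt(n) = 18.92 / 5.47722558 ≈ 3.45430360
t = 62.5 / 3.45430360 ≈ 18.093372

18.0934


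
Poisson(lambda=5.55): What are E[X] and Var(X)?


E[X] = Var(X) = lambda = 5.55

5.55, 5.55


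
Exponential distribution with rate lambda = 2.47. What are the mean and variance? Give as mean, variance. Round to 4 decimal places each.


mean = 1/lam, var = 1/lam^2
mean = 1 / 2.47 = 100/247 ≈ 0.404858
lam^2 = 2.47^2 = 6.1009
var = 1 / 6.1009 ≈ 0.163910

0.4049, 0.1639


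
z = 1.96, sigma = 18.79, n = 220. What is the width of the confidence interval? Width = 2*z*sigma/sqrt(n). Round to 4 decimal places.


width = 2*z*sigma/sqrt(n)
2*z*sigma = 2 * 1.96 * 18.79 = 73.6568
sqrt(220) ≈ 14.832397
width = 73.6568 / 14.832397 ≈ 4.965940

4.9659


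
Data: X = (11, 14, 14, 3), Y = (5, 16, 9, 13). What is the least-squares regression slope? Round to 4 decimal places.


b = sum((xi-xbar)(yi-ybar)) / sum((xi-xbar)^2)
n = 4, xbar = 42/4 = 10.5, ybar = 43/4 = 10.75
Sxy = sum((xi-xbar)(yi-ybar)) = -7.5
Sxx = sum((xi-xbar)^2) = 81
b = Sxy / Sxx = -5/54 ≈ -0.092593

-0.0926


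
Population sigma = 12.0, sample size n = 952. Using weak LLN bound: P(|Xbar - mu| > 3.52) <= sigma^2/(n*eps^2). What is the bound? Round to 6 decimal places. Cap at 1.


bound = min(1, sigma^2/(n*eps^2))
sigma^2 = 12.0^2 = 144
n*eps^2 = 952 * 3.52^2 = 952 * 12.3904 = 11795.6608
sigma^2/(n*eps^2) = 144 / 11795.6608 ≈ 0.01220788

0.012208


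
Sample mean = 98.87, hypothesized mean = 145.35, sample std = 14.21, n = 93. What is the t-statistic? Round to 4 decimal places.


t = (xbar - mu0) / (s/sqrt(n))
xbar - mu0 = 98.87 - 145.35 = -46.48
sqrt(93) ≈ 9.64365076
s/sqrt(n) = 14.21 / 9.64365076 ≈ 1.47350836
t = -46.48 / 1.47350836 ≈ -31.543764

-31.5438


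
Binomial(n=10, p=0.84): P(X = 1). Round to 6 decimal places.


P = C(n,k) * p^k * (1-p)^(n-k)
C(10,1) = 10
p^k = 0.84^1 = 0.84
(1-p)^(n-k) = 0.16^9 ≈ 0.00000006871948
P = 10 * 0.84 * 0.00000006871948 ≈ 0.000001

0.000001


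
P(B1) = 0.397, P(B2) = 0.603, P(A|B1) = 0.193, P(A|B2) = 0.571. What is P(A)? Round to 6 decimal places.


P(A) = P(A|B1)*P(B1) + P(A|B2)*P(B2)
P(A|B1)*P(B1) = 0.193 * 0.397 = 0.076621
P(A|B2)*P(B2) = 0.571 * 0.603 = 0.344313
P(A) = 0.076621 + 0.344313 = 0.420934

0.420934


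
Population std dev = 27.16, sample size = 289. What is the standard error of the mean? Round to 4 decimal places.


SE = sigma / sqrt(n)
sqrt(289) = 17
SE = 27.16 / 17 = 679/425 ≈ 1.597647

1.5976


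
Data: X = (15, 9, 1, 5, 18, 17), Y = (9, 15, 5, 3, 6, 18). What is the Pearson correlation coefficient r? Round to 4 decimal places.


r = sum((xi-xbar)(yi-ybar)) / sqrt(sum((xi-xbar)^2) * sum((yi-ybar)^2))
n = 6, xbar = 65/6 ≈ 10.833333, ybar = 56/6 = 28/3 ≈ 9.333333
Sxy = sum((xi-xbar)(yi-ybar)) = 292/3 ≈ 97.333333
Sxx = sum((xi-xbar)^2) = 1445/6 ≈ 240.833333
Syy = sum((yi-ybar)^2) = 532/3 ≈ 177.333333
sqrt(Sxx*Syy) ≈ 206.658602
r = Sxy / sqrt(Sxx*Syy) = 97.333333 / 206.658602 ≈ 0.470986

0.4710


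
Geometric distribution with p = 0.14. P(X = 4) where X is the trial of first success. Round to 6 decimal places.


P = (1-p)^(k-1) * p
(1-p)^(k-1) = 0.86^3 = 0.636056
P = 0.636056 * 0.14 = 0.08904784

0.089048


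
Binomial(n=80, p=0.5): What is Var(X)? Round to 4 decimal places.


Var = n*p*(1-p) = 80 * 0.5 * 0.5 = 20

20.0000


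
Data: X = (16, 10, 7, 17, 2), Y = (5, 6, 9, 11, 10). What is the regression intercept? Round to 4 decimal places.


a = ybar - b*xbar, where b = sum((xi-xbar)(yi-ybar)) / sum((xi-xbar)^2)
n = 5, xbar = 52/5 = 10.4, ybar = 41/5 = 8.2
Sxy = sum((xi-xbar)(yi-ybar)) = -16.4
Sxx = sum((xi-xbar)^2) = 157.2
b = Sxy / Sxx = -41/393 ≈ -0.104326
a = 8.2 - (-0.104326) * 10.4 = 3649/393 ≈ 9.284987

9.2850


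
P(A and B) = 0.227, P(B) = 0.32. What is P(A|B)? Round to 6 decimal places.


P(A|B) = P(A and B) / P(B) = 0.227 / 0.32 = 0.709375

0.709375


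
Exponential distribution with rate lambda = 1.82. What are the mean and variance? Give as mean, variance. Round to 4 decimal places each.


mean = 1/lam, var = 1/lam^2
mean = 1 / 1.82 = 50/91 ≈ 0.549451
lam^2 = 1.82^2 = 3.3124
var = 1 / 3.3124 = 2500/8281 ≈ 0.301896

0.5495, 0.3019


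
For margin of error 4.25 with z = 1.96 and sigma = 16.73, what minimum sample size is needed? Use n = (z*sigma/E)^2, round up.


z*sigma/E = 1.96 * 16.73 / 4.25 ≈ 7.715482
(z*sigma/E)^2 ≈ 59.528668
round up: n = 60

60


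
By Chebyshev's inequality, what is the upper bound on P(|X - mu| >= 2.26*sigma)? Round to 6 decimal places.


P <= 1/k^2
k^2 = 2.26^2 = 5.1076
1/k^2 = 1 / 5.1076 ≈ 0.19578667

0.195787


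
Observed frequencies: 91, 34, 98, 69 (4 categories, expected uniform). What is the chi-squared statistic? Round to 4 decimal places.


chi2 = sum((O-E)^2/E), E = total/4
total = 292, E = 292/4 = 73
(91 - 73)^2 / 73 = 324 / 73 = 324/73 ≈ 4.438356
(34 - 73)^2 / 73 = 1521 / 73 = 1521/73 ≈ 20.835616
(98 - 73)^2 / 73 = 625 / 73 = 625/73 ≈ 8.561644
(69 - 73)^2 / 73 = 16 / 73 = 16/73 ≈ 0.219178
chi2 = 2486/73 ≈ 34.054795

34.0548


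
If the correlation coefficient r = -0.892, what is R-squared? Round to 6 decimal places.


R^2 = r^2 = (-0.892)^2 = 0.795664

0.795664


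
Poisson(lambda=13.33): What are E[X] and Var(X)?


E[X] = Var(X) = lambda = 13.33

13.33, 13.33


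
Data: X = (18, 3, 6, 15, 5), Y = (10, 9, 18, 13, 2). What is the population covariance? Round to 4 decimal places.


Cov = (1/n)*sum((xi-xbar)(yi-ybar))
n = 5, xbar = 47/5 = 9.4, ybar = 52/5 = 10.4
sum((xi-xbar)(yi-ybar)) = 31.2
Cov = 31.2 / 5 = 6.24

6.2400


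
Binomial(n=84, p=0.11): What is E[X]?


E[X] = n*p = 84 * 0.11 = 9.24

9.24


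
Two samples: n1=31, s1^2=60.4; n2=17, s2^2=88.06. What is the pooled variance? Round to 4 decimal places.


sp^2 = ((n1-1)*s1^2 + (n2-1)*s2^2)/(n1+n2-2)
(n1-1)*s1^2 = 30 * 60.4 = 1812
(n2-1)*s2^2 = 16 * 88.06 = 1408.96
numerator = 1812 + 1408.96 = 3220.96
n1+n2-2 = 46
sp^2 = 3220.96 / 46 = 40262/575 ≈ 70.020870

70.0209


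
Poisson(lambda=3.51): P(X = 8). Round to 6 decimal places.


P = e^(-lam) * lam^k / k!
e^(-3.51) ≈ 0.02989691
lam^k = 3.51^8 ≈ 23038.644943
k! = 8! = 40320
P = 0.02989691 * 23038.644943 / 40320 ≈ 0.017083

0.017083


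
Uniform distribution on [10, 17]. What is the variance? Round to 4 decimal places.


Var = (b-a)^2 / 12
(b-a)^2 = (17 - 10)^2 = 49
Var = 49/12 ≈ 4.083333

4.0833


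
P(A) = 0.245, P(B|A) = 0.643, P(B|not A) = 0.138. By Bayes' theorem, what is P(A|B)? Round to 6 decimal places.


P(A|B) = P(B|A)*P(A) / P(B), P(B) = P(B|A)*P(A) + P(B|not A)*P(not A)
P(B|A)*P(A) = 0.643 * 0.245 = 0.157535
P(B|not A)*P(not A) = 0.138 * 0.755 = 0.10419
P(B) = 0.157535 + 0.10419 = 0.261725
P(A|B) = 0.157535 / 0.261725 ≈ 0.60191040

0.601910


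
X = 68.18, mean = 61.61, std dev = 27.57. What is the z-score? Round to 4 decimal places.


z = (X - mu) / sigma
X - mu = 68.18 - 61.61 = 6.57
z = 6.57 / 27.57 = 219/919 ≈ 0.238303

0.2383


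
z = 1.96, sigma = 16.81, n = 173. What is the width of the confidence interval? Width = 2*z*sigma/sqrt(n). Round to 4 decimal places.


width = 2*z*sigma/sqrt(n)
2*z*sigma = 2 * 1.96 * 16.81 = 65.8952
sqrt(173) ≈ 13.152946
width = 65.8952 / 13.152946 ≈ 5.009919

5.0099


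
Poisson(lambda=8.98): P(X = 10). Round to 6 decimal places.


P = e^(-lam) * lam^k / k!
e^(-8.98) ≈ 0.0001259028
lam^k = 8.98^10 ≈ 3410070570.336649
k! = 10! = 3628800
P = 0.0001259028 * 3410070570.336649 / 3628800 ≈ 0.118314

0.118314


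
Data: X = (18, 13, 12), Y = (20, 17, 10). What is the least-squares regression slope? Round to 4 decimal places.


b = sum((xi-xbar)(yi-ybar)) / sum((xi-xbar)^2)
n = 3, xbar = 43/3 ≈ 14.333333, ybar = 47/3 ≈ 15.666667
Sxy = sum((xi-xbar)(yi-ybar)) = 82/3 ≈ 27.333333
Sxx = sum((xi-xbar)^2) = 62/3 ≈ 20.666667
b = Sxy / Sxx = 41/31 ≈ 1.322581

1.3226


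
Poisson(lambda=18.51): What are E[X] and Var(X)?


E[X] = Var(X) = lambda = 18.51

18.51, 18.51


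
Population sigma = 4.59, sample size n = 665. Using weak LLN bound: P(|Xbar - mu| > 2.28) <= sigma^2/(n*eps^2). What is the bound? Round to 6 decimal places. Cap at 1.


bound = min(1, sigma^2/(n*eps^2))
sigma^2 = 4.59^2 = 21.0681
n*eps^2 = 665 * 2.28^2 = 665 * 5.1984 = 3456.936
sigma^2/(n*eps^2) = 21.0681 / 3456.936 ≈ 0.00609444

0.006094


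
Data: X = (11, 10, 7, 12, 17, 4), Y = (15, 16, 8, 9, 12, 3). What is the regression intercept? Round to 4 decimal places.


a = ybar - b*xbar, where b = sum((xi-xbar)(yi-ybar)) / sum((xi-xbar)^2)
n = 6, xbar = 61/6 ≈ 10.166667, ybar = 63/6 = 10.5
Sxy = sum((xi-xbar)(yi-ybar)) = 64.5
Sxx = sum((xi-xbar)^2) = 593/6 ≈ 98.833333
b = Sxy / Sxx = 387/593 ≈ 0.652614
a = 10.5 - 0.652614 * 10.166667 = 2292/593 ≈ 3.865093

3.8651


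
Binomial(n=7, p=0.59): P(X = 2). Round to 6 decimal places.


P = C(n,k) * p^k * (1-p)^(n-k)
C(7,2) = 21
p^k = 0.59^2 = 0.3481
(1-p)^(n-k) = 0.41^5 ≈ 0.01158562
P = 21 * 0.3481 * 0.01158562 ≈ 0.084692

0.084692


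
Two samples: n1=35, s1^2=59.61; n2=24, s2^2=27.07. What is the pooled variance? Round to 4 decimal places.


sp^2 = ((n1-1)*s1^2 + (n2-1)*s2^2)/(n1+n2-2)
(n1-1)*s1^2 = 34 * 59.61 = 2026.74
(n2-1)*s2^2 = 23 * 27.07 = 622.61
numerator = 2026.74 + 622.61 = 2649.35
n1+n2-2 = 57
sp^2 = 2649.35 / 57 = 52987/1140 ≈ 46.479825

46.4798


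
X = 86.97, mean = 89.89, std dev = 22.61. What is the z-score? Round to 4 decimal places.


z = (X - mu) / sigma
X - mu = 86.97 - 89.89 = -2.92
z = -2.92 / 22.61 = -292/2261 ≈ -0.129146

-0.1291


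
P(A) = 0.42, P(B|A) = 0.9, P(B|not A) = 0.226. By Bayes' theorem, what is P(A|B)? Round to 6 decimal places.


P(A|B) = P(B|A)*P(A) / P(B), P(B) = P(B|A)*P(A) + P(B|not A)*P(not A)
P(B|A)*P(A) = 0.9 * 0.42 = 0.378
P(B|not A)*P(not A) = 0.226 * 0.58 = 0.13108
P(B) = 0.378 + 0.13108 = 0.50908
P(A|B) = 0.378 / 0.50908 ≈ 0.74251591

0.742516


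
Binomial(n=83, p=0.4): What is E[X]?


E[X] = n*p = 83 * 0.4 = 33.2

33.2


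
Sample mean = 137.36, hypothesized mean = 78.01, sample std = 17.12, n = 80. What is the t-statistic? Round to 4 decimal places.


t = (xbar - mu0) / (s/sqrt(n))
xbar - mu0 = 137.36 - 78.01 = 59.35
sqrt(80) ≈ 8.94427191
s/sqrt(n) = 17.12 / 8.94427191 ≈ 1.91407419
t = 59.35 / 1.91407419 ≈ 31.007158

31.0072


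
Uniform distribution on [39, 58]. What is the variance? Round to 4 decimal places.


Var = (b-a)^2 / 12
(b-a)^2 = (58 - 39)^2 = 361
Var = 361/12 ≈ 30.083333

30.0833


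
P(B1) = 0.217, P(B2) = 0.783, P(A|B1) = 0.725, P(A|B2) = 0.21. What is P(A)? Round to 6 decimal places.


P(A) = P(A|B1)*P(B1) + P(A|B2)*P(B2)
P(A|B1)*P(B1) = 0.725 * 0.217 = 0.157325
P(A|B2)*P(B2) = 0.21 * 0.783 = 0.16443
P(A) = 0.157325 + 0.16443 = 0.321755

0.321755


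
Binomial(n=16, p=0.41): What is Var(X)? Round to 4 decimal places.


Var = n*p*(1-p) = 16 * 0.41 * 0.59 = 3.8704

3.8704


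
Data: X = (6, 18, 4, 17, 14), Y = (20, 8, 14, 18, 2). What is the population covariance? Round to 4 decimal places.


Cov = (1/n)*sum((xi-xbar)(yi-ybar))
n = 5, xbar = 59/5 = 11.8, ybar = 62/5 = 12.4
sum((xi-xbar)(yi-ybar)) = -77.6
Cov = -77.6 / 5 = -15.52

-15.5200


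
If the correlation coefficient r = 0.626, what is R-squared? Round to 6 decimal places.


R^2 = r^2 = (0.626)^2 = 0.391876

0.391876


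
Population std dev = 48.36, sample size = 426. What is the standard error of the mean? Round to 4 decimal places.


SE = sigma / sqrt(n)
sqrt(426) ≈ 20.639767
SE = 48.36 / 20.639767 ≈ 2.343050

2.3430


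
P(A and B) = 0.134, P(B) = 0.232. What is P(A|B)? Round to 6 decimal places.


P(A|B) = P(A and B) / P(B) = 0.134 / 0.232 = 67/116 ≈ 0.57758621

0.577586


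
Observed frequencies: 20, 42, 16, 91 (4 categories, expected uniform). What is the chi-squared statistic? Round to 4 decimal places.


chi2 = sum((O-E)^2/E), E = total/4
total = 169, E = 169/4 = 42.25
(20 - 42.25)^2 / 42.25 = 495.0625 / 42.25 = 7921/676 ≈ 11.717456
(42 - 42.25)^2 / 42.25 = 0.0625 / 42.25 = 1/676 ≈ 0.001479
(16 - 42.25)^2 / 42.25 = 689.0625 / 42.25 = 11025/676 ≈ 16.309172
(91 - 42.25)^2 / 42.25 = 2376.5625 / 42.25 = 56.25
chi2 = 14243/169 ≈ 84.278107

84.2781


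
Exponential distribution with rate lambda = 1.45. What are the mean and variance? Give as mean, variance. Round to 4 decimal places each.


mean = 1/lam, var = 1/lam^2
mean = 1 / 1.45 = 20/29 ≈ 0.689655
lam^2 = 1.45^2 = 2.1025
var = 1 / 2.1025 = 400/841 ≈ 0.475624

0.6897, 0.4756


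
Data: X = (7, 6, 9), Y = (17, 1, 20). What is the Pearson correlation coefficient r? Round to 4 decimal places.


r = sum((xi-xbar)(yi-ybar)) / sqrt(sum((xi-xbar)^2) * sum((yi-ybar)^2))
n = 3, xbar = 22/3 ≈ 7.333333, ybar = 38/3 ≈ 12.666667
Sxy = sum((xi-xbar)(yi-ybar)) = 79/3 ≈ 26.333333
Sxx = sum((xi-xbar)^2) = 14/3 ≈ 4.666667
Syy = sum((yi-ybar)^2) = 626/3 ≈ 208.666667
sqrt(Sxx*Syy) ≈ 31.205413
r = Sxy / sqrt(Sxx*Syy) = 26.333333 / 31.205413 ≈ 0.843871

0.8439


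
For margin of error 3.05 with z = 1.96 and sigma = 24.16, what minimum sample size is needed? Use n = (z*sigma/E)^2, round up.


z*sigma/E = 1.96 * 24.16 / 3.05 = 118384/7625 ≈ 15.525770
(z*sigma/E)^2 ≈ 241.049549
round up: n = 242

242


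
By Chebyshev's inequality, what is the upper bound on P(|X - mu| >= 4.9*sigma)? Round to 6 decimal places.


P <= 1/k^2
k^2 = 4.9^2 = 24.01
1/k^2 = 1 / 24.01 = 100/2401 ≈ 0.04164931

0.041649


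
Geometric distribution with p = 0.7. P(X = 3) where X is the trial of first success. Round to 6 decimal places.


P = (1-p)^(k-1) * p
(1-p)^(k-1) = 0.3^2 = 0.09
P = 0.09 * 0.7 = 0.063

0.063000


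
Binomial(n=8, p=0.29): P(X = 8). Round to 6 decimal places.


P = C(n,k) * p^k * (1-p)^(n-k)
C(8,8) = 1
p^k = 0.29^8 ≈ 0.00005002464
(1-p)^(n-k) = 0.71^0 = 1
P = 1 * 0.00005002464 * 1 ≈ 0.000050

0.000050


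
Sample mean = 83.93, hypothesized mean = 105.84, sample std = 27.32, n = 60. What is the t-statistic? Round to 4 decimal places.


t = (xbar - mu0) / (s/sqrt(n))
xbar - mu0 = 83.93 - 105.84 = -21.91
sqrt(60) ≈ 7.74596669
s/sqrt(n) = 27.32 / 7.74596669 ≈ 3.52699683
t = -21.91 / 3.52699683 ≈ -6.212084

-6.2121


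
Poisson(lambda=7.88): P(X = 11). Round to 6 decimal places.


P = e^(-lam) * lam^k / k!
e^(-7.88) ≈ 0.0003782331
lam^k = 7.88^11 ≈ 7274252841.770913
k! = 11! = 39916800
P = 0.0003782331 * 7274252841.770913 / 39916800 ≈ 0.068927

0.068927


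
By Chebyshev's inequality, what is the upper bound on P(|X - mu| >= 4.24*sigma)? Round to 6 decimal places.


P <= 1/k^2
k^2 = 4.24^2 = 17.9776
1/k^2 = 1 / 17.9776 ≈ 0.05562478

0.055625


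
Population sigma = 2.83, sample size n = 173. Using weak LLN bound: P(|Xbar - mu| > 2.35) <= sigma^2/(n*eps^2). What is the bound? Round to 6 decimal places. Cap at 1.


bound = min(1, sigma^2/(n*eps^2))
sigma^2 = 2.83^2 = 8.0089
n*eps^2 = 173 * 2.35^2 = 173 * 5.5225 = 955.3925
sigma^2/(n*eps^2) = 8.0089 / 955.3925 ≈ 0.00838284

0.008383


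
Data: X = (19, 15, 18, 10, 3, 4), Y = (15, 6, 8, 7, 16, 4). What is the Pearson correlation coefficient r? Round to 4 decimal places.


r = sum((xi-xbar)(yi-ybar)) / sqrt(sum((xi-xbar)^2) * sum((yi-ybar)^2))
n = 6, xbar = 69/6 = 11.5, ybar = 56/6 = 28/3 ≈ 9.333333
Sxy = sum((xi-xbar)(yi-ybar)) = 9
Sxx = sum((xi-xbar)^2) = 241.5
Syy = sum((yi-ybar)^2) = 370/3 ≈ 123.333333
sqrt(Sxx*Syy) ≈ 172.583313
r = Sxy / sqrt(Sxx*Syy) = 9 / 172.583313 ≈ 0.052149

0.0521


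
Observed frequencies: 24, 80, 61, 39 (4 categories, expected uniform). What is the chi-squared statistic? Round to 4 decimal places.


chi2 = sum((O-E)^2/E), E = total/4
total = 204, E = 204/4 = 51
(24 - 51)^2 / 51 = 729 / 51 = 243/17 ≈ 14.294118
(80 - 51)^2 / 51 = 841 / 51 = 841/51 ≈ 16.490196
(61 - 51)^2 / 51 = 100 / 51 = 100/51 ≈ 1.960784
(39 - 51)^2 / 51 = 144 / 51 = 48/17 ≈ 2.823529
chi2 = 1814/51 ≈ 35.568627

35.5686


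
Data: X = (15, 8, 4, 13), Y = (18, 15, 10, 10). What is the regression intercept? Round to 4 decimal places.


a = ybar - b*xbar, where b = sum((xi-xbar)(yi-ybar)) / sum((xi-xbar)^2)
n = 4, xbar = 40/4 = 10, ybar = 53/4 = 13.25
Sxy = sum((xi-xbar)(yi-ybar)) = 30
Sxx = sum((xi-xbar)^2) = 74
b = Sxy / Sxx = 15/37 ≈ 0.405405
a = 13.25 - 0.405405 * 10 = 1361/148 ≈ 9.195946

9.1959


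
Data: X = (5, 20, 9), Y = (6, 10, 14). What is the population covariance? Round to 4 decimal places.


Cov = (1/n)*sum((xi-xbar)(yi-ybar))
n = 3, xbar = 34/3 ≈ 11.333333, ybar = 30/3 = 10
sum((xi-xbar)(yi-ybar)) = 16
Cov = 16 / 3 = 16/3 ≈ 5.333333

5.3333


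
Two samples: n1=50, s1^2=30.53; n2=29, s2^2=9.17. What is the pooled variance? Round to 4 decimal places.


sp^2 = ((n1-1)*s1^2 + (n2-1)*s2^2)/(n1+n2-2)
(n1-1)*s1^2 = 49 * 30.53 = 1495.97
(n2-1)*s2^2 = 28 * 9.17 = 256.76
numerator = 1495.97 + 256.76 = 1752.73
n1+n2-2 = 77
sp^2 = 1752.73 / 77 = 25039/1100 ≈ 22.762727

22.7627


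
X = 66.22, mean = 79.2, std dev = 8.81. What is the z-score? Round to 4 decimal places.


z = (X - mu) / sigma
X - mu = 66.22 - 79.2 = -12.98
z = -12.98 / 8.81 = -1298/881 ≈ -1.473326

-1.4733


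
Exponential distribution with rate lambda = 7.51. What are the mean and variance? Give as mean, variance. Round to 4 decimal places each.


mean = 1/lam, var = 1/lam^2
mean = 1 / 7.51 = 100/751 ≈ 0.133156
lam^2 = 7.51^2 = 56.4001
var = 1 / 56.4001 ≈ 0.017730

0.1332, 0.0177


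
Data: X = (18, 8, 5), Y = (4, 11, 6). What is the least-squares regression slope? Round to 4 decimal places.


b = sum((xi-xbar)(yi-ybar)) / sum((xi-xbar)^2)
n = 3, xbar = 31/3 ≈ 10.333333, ybar = 21/3 = 7
Sxy = sum((xi-xbar)(yi-ybar)) = -27
Sxx = sum((xi-xbar)^2) = 278/3 ≈ 92.666667
b = Sxy / Sxx = -81/278 ≈ -0.291367

-0.2914


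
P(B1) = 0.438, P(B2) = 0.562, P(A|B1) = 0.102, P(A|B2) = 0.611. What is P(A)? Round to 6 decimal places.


P(A) = P(A|B1)*P(B1) + P(A|B2)*P(B2)
P(A|B1)*P(B1) = 0.102 * 0.438 = 0.044676
P(A|B2)*P(B2) = 0.611 * 0.562 = 0.343382
P(A) = 0.044676 + 0.343382 = 0.388058

0.388058


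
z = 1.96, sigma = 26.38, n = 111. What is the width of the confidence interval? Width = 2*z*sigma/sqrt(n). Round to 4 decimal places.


width = 2*z*sigma/sqrt(n)
2*z*sigma = 2 * 1.96 * 26.38 = 103.4096
sqrt(111) ≈ 10.535654
width = 103.4096 / 10.535654 ≈ 9.815205

9.8152


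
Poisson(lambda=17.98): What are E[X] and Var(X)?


E[X] = Var(X) = lambda = 17.98

17.98, 17.98


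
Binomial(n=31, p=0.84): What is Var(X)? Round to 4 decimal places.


Var = n*p*(1-p) = 31 * 0.84 * 0.16 = 4.1664

4.1664


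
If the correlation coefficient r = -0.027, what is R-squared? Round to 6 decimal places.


R^2 = r^2 = (-0.027)^2 = 0.000729

0.000729


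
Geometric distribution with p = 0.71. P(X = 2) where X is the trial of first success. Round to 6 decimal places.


P = (1-p)^(k-1) * p
(1-p)^(k-1) = 0.29^1 = 0.29
P = 0.29 * 0.71 = 0.2059

0.205900


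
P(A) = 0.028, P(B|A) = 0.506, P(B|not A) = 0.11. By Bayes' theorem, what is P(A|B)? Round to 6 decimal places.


P(A|B) = P(B|A)*P(A) / P(B), P(B) = P(B|A)*P(A) + P(B|not A)*P(not A)
P(B|A)*P(A) = 0.506 * 0.028 = 0.014168
P(B|not A)*P(not A) = 0.11 * 0.972 = 0.10692
P(B) = 0.014168 + 0.10692 = 0.121088
P(A|B) = 0.014168 / 0.121088 = 161/1376 ≈ 0.11700581

0.117006


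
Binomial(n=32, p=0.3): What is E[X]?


E[X] = n*p = 32 * 0.3 = 9.6

9.6


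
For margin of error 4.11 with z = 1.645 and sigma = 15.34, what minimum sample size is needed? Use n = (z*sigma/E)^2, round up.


z*sigma/E = 1.645 * 15.34 / 4.11 ≈ 6.139732
(z*sigma/E)^2 ≈ 37.696313
round up: n = 38

38


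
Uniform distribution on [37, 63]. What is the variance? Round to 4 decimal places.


Var = (b-a)^2 / 12
(b-a)^2 = (63 - 37)^2 = 676
Var = 676/12 ≈ 56.333333

56.3333


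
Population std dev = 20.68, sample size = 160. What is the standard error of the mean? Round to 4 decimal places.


SE = sigma / sqrt(n)
sqrt(160) ≈ 12.649111
SE = 20.68 / 12.649111 ≈ 1.634898

1.6349


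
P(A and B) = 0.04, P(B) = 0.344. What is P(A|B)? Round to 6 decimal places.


P(A|B) = P(A and B) / P(B) = 0.04 / 0.344 = 5/43 ≈ 0.11627907

0.116279


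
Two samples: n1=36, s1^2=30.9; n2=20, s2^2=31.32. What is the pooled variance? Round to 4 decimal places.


sp^2 = ((n1-1)*s1^2 + (n2-1)*s2^2)/(n1+n2-2)
(n1-1)*s1^2 = 35 * 30.9 = 1081.5
(n2-1)*s2^2 = 19 * 31.32 = 595.08
numerator = 1081.5 + 595.08 = 1676.58
n1+n2-2 = 54
sp^2 = 1676.58 / 54 = 27943/900 ≈ 31.047778

31.0478


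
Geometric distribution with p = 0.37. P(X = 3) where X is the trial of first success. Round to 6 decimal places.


P = (1-p)^(k-1) * p
(1-p)^(k-1) = 0.63^2 = 0.3969
P = 0.3969 * 0.37 = 0.146853

0.146853


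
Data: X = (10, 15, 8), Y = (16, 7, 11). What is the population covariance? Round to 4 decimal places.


Cov = (1/n)*sum((xi-xbar)(yi-ybar))
n = 3, xbar = 33/3 = 11, ybar = 34/3 ≈ 11.333333
sum((xi-xbar)(yi-ybar)) = -21
Cov = -21 / 3 = -7

-7.0000


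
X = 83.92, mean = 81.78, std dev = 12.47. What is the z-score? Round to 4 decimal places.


z = (X - mu) / sigma
X - mu = 83.92 - 81.78 = 2.14
z = 2.14 / 12.47 = 214/1247 ≈ 0.171612

0.1716


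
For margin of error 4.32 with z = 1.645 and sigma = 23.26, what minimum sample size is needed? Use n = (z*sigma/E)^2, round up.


z*sigma/E = 1.645 * 23.26 / 4.32 ≈ 8.857106
(z*sigma/E)^2 ≈ 78.448335
round up: n = 79

79


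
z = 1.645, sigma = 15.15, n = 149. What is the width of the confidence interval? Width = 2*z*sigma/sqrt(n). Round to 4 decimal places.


width = 2*z*sigma/sqrt(n)
2*z*sigma = 2 * 1.645 * 15.15 = 49.8435
sqrt(149) ≈ 12.206556
width = 49.8435 / 12.206556 ≈ 4.083339

4.0833


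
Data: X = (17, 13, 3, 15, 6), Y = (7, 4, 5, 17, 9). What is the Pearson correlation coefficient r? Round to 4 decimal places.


r = sum((xi-xbar)(yi-ybar)) / sqrt(sum((xi-xbar)^2) * sum((yi-ybar)^2))
n = 5, xbar = 54/5 = 10.8, ybar = 42/5 = 8.4
Sxy = sum((xi-xbar)(yi-ybar)) = 41.4
Sxx = sum((xi-xbar)^2) = 144.8
Syy = sum((yi-ybar)^2) = 107.2
sqrt(Sxx*Syy) ≈ 124.589566
r = Sxy / sqrt(Sxx*Syy) = 41.4 / 124.589566 ≈ 0.332291

0.3323


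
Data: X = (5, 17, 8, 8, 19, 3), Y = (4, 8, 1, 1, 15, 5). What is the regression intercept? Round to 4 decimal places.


a = ybar - b*xbar, where b = sum((xi-xbar)(yi-ybar)) / sum((xi-xbar)^2)
n = 6, xbar = 60/6 = 10, ybar = 34/6 = 17/3 ≈ 5.666667
Sxy = sum((xi-xbar)(yi-ybar)) = 132
Sxx = sum((xi-xbar)^2) = 212
b = Sxy / Sxx = 33/53 ≈ 0.622642
a = 5.666667 - 0.622642 * 10 = -89/159 ≈ -0.559748

-0.5597


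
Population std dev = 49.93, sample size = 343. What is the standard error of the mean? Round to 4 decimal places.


SE = sigma / sqrt(n)
sqrt(343) ≈ 18.520259
SE = 49.93 / 18.520259 ≈ 2.695967

2.6960


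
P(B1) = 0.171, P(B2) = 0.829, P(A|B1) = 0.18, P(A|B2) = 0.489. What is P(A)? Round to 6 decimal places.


P(A) = P(A|B1)*P(B1) + P(A|B2)*P(B2)
P(A|B1)*P(B1) = 0.18 * 0.171 = 0.03078
P(A|B2)*P(B2) = 0.489 * 0.829 = 0.405381
P(A) = 0.03078 + 0.405381 = 0.436161

0.436161


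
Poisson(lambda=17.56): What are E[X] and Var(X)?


E[X] = Var(X) = lambda = 17.56

17.56, 17.56


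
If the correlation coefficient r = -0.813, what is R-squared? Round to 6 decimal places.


R^2 = r^2 = (-0.813)^2 = 0.660969

0.660969


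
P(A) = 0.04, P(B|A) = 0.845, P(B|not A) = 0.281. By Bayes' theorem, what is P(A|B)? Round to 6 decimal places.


P(A|B) = P(B|A)*P(A) / P(B), P(B) = P(B|A)*P(A) + P(B|not A)*P(not A)
P(B|A)*P(A) = 0.845 * 0.04 = 0.0338
P(B|not A)*P(not A) = 0.281 * 0.96 = 0.26976
P(B) = 0.0338 + 0.26976 = 0.30356
P(A|B) = 0.0338 / 0.30356 = 845/7589 ≈ 0.11134537

0.111345


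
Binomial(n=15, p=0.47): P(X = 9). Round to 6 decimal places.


P = C(n,k) * p^k * (1-p)^(n-k)
C(15,9) = 5005
p^k = 0.47^9 ≈ 0.001119130
(1-p)^(n-k) = 0.53^6 ≈ 0.02216436
P = 5005 * 0.001119130 * 0.02216436 ≈ 0.124148

0.124148


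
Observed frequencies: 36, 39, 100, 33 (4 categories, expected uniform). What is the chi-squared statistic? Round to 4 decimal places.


chi2 = sum((O-E)^2/E), E = total/4
total = 208, E = 208/4 = 52
(36 - 52)^2 / 52 = 256 / 52 = 64/13 ≈ 4.923077
(39 - 52)^2 / 52 = 169 / 52 = 3.25
(100 - 52)^2 / 52 = 2304 / 52 = 576/13 ≈ 44.307692
(33 - 52)^2 / 52 = 361 / 52 = 361/52 ≈ 6.942308
chi2 = 1545/26 ≈ 59.423077

59.4231


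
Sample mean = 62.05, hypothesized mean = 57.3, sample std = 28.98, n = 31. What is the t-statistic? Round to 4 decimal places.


t = (xbar - mu0) / (s/sqrt(n))
xbar - mu0 = 62.05 - 57.3 = 4.75
sqrt(31) ≈ 5.56776436
s/sqrt(n) = 28.98 / 5.56776436 ≈ 5.20496165
t = 4.75 / 5.20496165 ≈ 0.912591

0.9126


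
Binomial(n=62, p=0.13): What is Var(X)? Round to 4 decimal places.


Var = n*p*(1-p) = 62 * 0.13 * 0.87 = 7.0122

7.0122


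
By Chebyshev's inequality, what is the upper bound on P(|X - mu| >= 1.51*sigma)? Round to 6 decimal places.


P <= 1/k^2
k^2 = 1.51^2 = 2.2801
1/k^2 = 1 / 2.2801 ≈ 0.43857726

0.438577


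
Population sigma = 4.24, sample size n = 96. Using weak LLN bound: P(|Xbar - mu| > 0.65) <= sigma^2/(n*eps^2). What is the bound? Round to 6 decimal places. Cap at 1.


bound = min(1, sigma^2/(n*eps^2))
sigma^2 = 4.24^2 = 17.9776
n*eps^2 = 96 * 0.65^2 = 96 * 0.4225 = 40.56
sigma^2/(n*eps^2) = 17.9776 / 40.56 ≈ 0.44323471

0.443235


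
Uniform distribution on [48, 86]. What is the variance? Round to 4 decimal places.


Var = (b-a)^2 / 12
(b-a)^2 = (86 - 48)^2 = 1444
Var = 1444/12 ≈ 120.333333

120.3333


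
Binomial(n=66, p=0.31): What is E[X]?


E[X] = n*p = 66 * 0.31 = 20.46

20.46


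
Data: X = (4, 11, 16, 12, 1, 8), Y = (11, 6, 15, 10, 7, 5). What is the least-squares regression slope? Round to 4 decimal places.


b = sum((xi-xbar)(yi-ybar)) / sum((xi-xbar)^2)
n = 6, xbar = 52/6 = 26/3 ≈ 8.666667, ybar = 54/6 = 9
Sxy = sum((xi-xbar)(yi-ybar)) = 49
Sxx = sum((xi-xbar)^2) = 454/3 ≈ 151.333333
b = Sxy / Sxx = 147/454 ≈ 0.323789

0.3238


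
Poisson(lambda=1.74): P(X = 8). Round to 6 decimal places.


P = e^(-lam) * lam^k / k!
e^(-1.74) ≈ 0.1755204
lam^k = 1.74^8 ≈ 84.022188
k! = 8! = 40320
P = 0.1755204 * 84.022188 / 40320 ≈ 0.000366

0.000366
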